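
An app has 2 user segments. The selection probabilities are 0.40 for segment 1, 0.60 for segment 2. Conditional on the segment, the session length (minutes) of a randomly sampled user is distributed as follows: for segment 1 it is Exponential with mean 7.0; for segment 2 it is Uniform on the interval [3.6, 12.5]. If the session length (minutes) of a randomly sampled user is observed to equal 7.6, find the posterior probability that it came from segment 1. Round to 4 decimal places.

0.2225

Likelihoods f(7.6 | ·): 1: 0.0482372; 2: 0.11236.
Posterior ∝ prior × likelihood. Numerator for 1: 0.4·0.0482372 = 0.0192949.
Normalizing constant: 0.4·0.0482372 + 0.6·0.11236 = 0.0867106.
P(1 | observation) = 0.0192949 / 0.0867106 = 0.22252.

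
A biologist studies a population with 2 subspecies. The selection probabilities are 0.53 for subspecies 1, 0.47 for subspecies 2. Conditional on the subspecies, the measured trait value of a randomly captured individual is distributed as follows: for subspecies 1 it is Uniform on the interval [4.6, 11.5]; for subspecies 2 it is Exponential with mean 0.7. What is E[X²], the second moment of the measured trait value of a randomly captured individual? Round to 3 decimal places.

36.909

For each component E[X²] = Var + (mean)², giving 1: 68.77; 2: 0.98.
Overall E[X²] = 0.53·68.77 + 0.47·0.98 = 36.9087.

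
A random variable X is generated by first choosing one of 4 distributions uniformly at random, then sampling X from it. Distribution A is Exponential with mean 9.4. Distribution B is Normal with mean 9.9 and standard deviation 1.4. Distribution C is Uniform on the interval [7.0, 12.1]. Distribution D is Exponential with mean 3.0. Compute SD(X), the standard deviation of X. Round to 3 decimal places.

5.798

Per component, A: μ=9.4, E[X²]=176.72; B: μ=9.9, E[X²]=99.97; C: μ=9.55, E[X²]=93.37; D: μ=3, E[X²]=18.
E[X] = 0.25·9.4 + 0.25·9.9 + 0.25·9.55 + 0.25·3 = 7.9625.
E[X²] = 0.25·176.72 + 0.25·99.97 + 0.25·93.37 + 0.25·18 = 97.015.
Var(X) = E[X²] − (E[X])² = 97.015 − 63.4014 = 33.6136.
SD(X) = √33.6136 = 5.79772.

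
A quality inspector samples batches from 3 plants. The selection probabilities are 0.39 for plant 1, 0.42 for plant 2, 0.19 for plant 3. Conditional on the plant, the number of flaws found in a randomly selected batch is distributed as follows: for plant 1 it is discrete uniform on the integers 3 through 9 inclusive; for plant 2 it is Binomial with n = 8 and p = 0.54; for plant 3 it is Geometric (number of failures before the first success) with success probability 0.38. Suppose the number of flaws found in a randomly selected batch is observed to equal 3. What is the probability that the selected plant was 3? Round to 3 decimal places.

0.115

Likelihoods P(X=3 | ·): 1: 0.142857; 2: 0.181618; 3: 0.0905646.
Posterior ∝ prior × likelihood. Numerator for 3: 0.19·0.0905646 = 0.0172073.
Normalizing constant: 0.39·0.142857 + 0.42·0.181618 + 0.19·0.0905646 = 0.149201.
P(3 | observation) = 0.0172073 / 0.149201 = 0.115329.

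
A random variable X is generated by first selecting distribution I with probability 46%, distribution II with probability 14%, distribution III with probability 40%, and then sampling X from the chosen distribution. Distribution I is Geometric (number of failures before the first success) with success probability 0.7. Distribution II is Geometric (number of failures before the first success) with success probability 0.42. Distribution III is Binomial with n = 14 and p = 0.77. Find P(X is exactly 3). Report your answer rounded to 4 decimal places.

0.0202

Conditional on each component, P(X = 3): I: 0.0189; II: 0.081947; III: 1.58336e-05.
By total probability, P(X = 3) = 0.46·0.0189 + 0.14·0.081947 + 0.4·1.58336e-05 = 0.0201729.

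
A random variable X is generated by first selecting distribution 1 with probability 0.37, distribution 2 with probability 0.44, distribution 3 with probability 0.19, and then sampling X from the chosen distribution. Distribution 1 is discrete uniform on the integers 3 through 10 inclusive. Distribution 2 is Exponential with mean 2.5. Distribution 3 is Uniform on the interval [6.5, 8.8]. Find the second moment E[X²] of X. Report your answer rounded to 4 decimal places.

34.2780

For each component E[X²] = Var + (mean)², giving 1: 47.5; 2: 12.5; 3: 58.9633.
Overall E[X²] = 0.37·47.5 + 0.44·12.5 + 0.19·58.9633 = 34.278.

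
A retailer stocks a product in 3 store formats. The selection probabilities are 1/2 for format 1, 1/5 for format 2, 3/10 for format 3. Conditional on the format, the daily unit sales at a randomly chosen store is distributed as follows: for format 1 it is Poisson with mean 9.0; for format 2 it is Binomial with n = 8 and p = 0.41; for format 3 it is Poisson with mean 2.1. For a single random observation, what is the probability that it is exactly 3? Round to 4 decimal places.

Conditional on each format, P(X = 3): 1: 0.0149943; 2: 0.27593; 3: 0.189011.
By total probability, P(X = 3) = 0.5·0.0149943 + 0.2·0.27593 + 0.3·0.189011 = 0.119387.

0.1194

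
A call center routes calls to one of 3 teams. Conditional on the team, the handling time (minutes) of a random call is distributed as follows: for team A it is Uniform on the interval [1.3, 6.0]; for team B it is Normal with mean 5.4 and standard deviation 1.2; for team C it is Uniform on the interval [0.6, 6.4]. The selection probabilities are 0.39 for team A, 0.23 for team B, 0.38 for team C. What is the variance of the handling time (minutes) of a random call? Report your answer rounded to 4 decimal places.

Per component, A: μ=3.65, E[X²]=15.1633; B: μ=5.4, E[X²]=30.6; C: μ=3.5, E[X²]=15.0533.
E[X] = 0.39·3.65 + 0.23·5.4 + 0.38·3.5 = 3.9955.
E[X²] = 0.39·15.1633 + 0.23·30.6 + 0.38·15.0533 = 18.672.
Var(X) = E[X²] − (E[X])² = 18.672 − 15.964 = 2.70795.

2.7079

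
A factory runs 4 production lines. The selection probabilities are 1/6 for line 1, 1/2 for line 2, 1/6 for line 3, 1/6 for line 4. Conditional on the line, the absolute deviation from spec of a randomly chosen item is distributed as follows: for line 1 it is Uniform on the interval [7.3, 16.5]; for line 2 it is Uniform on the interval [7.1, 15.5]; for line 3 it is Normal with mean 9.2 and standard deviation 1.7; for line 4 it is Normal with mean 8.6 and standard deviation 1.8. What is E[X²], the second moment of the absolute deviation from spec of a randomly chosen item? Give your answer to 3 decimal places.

119.017

For each component E[X²] = Var + (mean)², giving 1: 148.663; 2: 133.57; 3: 87.53; 4: 77.2.
Overall E[X²] = 0.166667·148.663 + 0.5·133.57 + 0.166667·87.53 + 0.166667·77.2 = 119.017.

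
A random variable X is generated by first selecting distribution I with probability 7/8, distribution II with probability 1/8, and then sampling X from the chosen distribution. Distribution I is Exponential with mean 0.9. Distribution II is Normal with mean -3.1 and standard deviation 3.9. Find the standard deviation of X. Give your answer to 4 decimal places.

Per component, I: μ=0.9, E[X²]=1.62; II: μ=-3.1, E[X²]=24.82.
E[X] = 0.875·0.9 + 0.125·-3.1 = 0.4.
E[X²] = 0.875·1.62 + 0.125·24.82 = 4.52.
Var(X) = E[X²] − (E[X])² = 4.52 − 0.16 = 4.36.
SD(X) = √4.36 = 2.08806.

2.0881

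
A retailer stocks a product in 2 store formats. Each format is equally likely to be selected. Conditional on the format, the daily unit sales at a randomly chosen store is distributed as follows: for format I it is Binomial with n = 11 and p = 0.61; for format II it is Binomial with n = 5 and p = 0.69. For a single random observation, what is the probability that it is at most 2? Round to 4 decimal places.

Conditional on each format, P(X ≤ 2): I: 0.0048497; II: 0.176559.
By total probability, P(X ≤ 2) = 0.5·0.0048497 + 0.5·0.176559 = 0.0907045.

0.0907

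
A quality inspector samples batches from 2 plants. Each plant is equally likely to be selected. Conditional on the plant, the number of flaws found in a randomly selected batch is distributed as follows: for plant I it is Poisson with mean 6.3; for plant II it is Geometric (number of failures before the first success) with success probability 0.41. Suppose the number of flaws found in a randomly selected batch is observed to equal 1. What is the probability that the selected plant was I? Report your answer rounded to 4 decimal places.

0.0456

Likelihoods P(X=1 | ·): I: 0.0115687; II: 0.2419.
Posterior ∝ prior × likelihood. Numerator for I: 0.5·0.0115687 = 0.00578436.
Normalizing constant: 0.5·0.0115687 + 0.5·0.2419 = 0.126734.
P(I | observation) = 0.00578436 / 0.126734 = 0.0456416.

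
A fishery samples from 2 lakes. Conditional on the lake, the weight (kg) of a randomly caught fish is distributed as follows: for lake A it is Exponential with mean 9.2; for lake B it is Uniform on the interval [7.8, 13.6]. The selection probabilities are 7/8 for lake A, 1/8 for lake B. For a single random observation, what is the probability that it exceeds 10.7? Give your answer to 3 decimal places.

Conditional on each lake, P(X > 10.7): A: 0.312534; B: 0.5.
By total probability, P(X > 10.7) = 0.875·0.312534 + 0.125·0.5 = 0.335967.

0.336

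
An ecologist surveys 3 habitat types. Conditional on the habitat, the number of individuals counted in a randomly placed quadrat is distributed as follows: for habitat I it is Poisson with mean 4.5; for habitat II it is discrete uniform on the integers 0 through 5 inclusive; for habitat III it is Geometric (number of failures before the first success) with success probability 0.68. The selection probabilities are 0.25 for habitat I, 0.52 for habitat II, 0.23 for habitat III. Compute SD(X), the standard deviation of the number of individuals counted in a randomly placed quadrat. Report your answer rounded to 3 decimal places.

2.179

Per component, I: μ=4.5, E[X²]=24.75; II: μ=2.5, E[X²]=9.16667; III: μ=0.470588, E[X²]=0.913495.
E[X] = 0.25·4.5 + 0.52·2.5 + 0.23·0.470588 = 2.53324.
E[X²] = 0.25·24.75 + 0.52·9.16667 + 0.23·0.913495 = 11.1643.
Var(X) = E[X²] − (E[X])² = 11.1643 − 6.41728 = 4.74699.
SD(X) = √4.74699 = 2.17876.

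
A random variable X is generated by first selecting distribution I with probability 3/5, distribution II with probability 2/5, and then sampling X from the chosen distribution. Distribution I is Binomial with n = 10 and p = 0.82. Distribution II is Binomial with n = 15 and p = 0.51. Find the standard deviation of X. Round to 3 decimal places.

1.568

Per component, I: μ=8.2, E[X²]=68.716; II: μ=7.65, E[X²]=62.271.
E[X] = 0.6·8.2 + 0.4·7.65 = 7.98.
E[X²] = 0.6·68.716 + 0.4·62.271 = 66.138.
Var(X) = E[X²] − (E[X])² = 66.138 − 63.6804 = 2.4576.
SD(X) = √2.4576 = 1.56767.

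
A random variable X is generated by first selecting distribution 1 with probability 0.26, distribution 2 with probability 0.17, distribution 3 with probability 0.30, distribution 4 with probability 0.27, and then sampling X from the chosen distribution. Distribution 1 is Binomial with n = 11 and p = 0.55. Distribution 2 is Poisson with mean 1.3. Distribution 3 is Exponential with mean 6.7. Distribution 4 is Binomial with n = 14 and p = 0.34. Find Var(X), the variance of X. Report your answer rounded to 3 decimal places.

Per component, 1: μ=6.05, E[X²]=39.325; 2: μ=1.3, E[X²]=2.99; 3: μ=6.7, E[X²]=89.78; 4: μ=4.76, E[X²]=25.7992.
E[X] = 0.26·6.05 + 0.17·1.3 + 0.3·6.7 + 0.27·4.76 = 5.0892.
E[X²] = 0.26·39.325 + 0.17·2.99 + 0.3·89.78 + 0.27·25.7992 = 44.6326.
Var(X) = E[X²] − (E[X])² = 44.6326 − 25.9 = 18.7326.

18.733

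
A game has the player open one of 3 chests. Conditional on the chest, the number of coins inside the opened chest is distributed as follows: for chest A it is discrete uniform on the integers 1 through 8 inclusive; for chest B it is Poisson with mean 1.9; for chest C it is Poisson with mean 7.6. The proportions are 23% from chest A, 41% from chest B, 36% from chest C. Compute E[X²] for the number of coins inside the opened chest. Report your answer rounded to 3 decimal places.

31.654

For each component E[X²] = Var + (mean)², giving A: 25.5; B: 5.51; C: 65.36.
Overall E[X²] = 0.23·25.5 + 0.41·5.51 + 0.36·65.36 = 31.6537.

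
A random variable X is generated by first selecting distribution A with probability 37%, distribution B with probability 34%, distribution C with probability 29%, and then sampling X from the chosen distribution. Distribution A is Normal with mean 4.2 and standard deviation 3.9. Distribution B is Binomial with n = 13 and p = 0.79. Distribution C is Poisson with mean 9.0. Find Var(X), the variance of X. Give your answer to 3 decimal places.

Per component, A: μ=4.2, E[X²]=32.85; B: μ=10.27, E[X²]=107.63; C: μ=9, E[X²]=90.
E[X] = 0.37·4.2 + 0.34·10.27 + 0.29·9 = 7.6558.
E[X²] = 0.37·32.85 + 0.34·107.63 + 0.29·90 = 74.8486.
Var(X) = E[X²] − (E[X])² = 74.8486 − 58.6113 = 16.2373.

16.237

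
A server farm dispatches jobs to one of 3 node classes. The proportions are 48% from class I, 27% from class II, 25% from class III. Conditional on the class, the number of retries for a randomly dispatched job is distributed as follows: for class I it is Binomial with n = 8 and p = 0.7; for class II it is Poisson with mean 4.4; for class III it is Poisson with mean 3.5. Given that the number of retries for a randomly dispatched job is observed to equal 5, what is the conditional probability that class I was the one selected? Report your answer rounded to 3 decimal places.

0.608

Likelihoods P(X=5 | ·): I: 0.254122; II: 0.168728; III: 0.132169.
Posterior ∝ prior × likelihood. Numerator for I: 0.48·0.254122 = 0.121978.
Normalizing constant: 0.48·0.254122 + 0.27·0.168728 + 0.25·0.132169 = 0.200577.
P(I | observation) = 0.121978 / 0.200577 = 0.608138.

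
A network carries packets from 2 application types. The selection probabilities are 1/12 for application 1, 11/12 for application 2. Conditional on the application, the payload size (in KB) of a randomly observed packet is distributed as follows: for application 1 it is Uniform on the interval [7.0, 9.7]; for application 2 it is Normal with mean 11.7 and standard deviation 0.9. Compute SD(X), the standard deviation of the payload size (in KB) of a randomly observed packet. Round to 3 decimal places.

Per component, 1: μ=8.35, E[X²]=70.33; 2: μ=11.7, E[X²]=137.7.
E[X] = 0.0833333·8.35 + 0.916667·11.7 = 11.4208.
E[X²] = 0.0833333·70.33 + 0.916667·137.7 = 132.086.
Var(X) = E[X²] − (E[X])² = 132.086 − 130.435 = 1.6504.
SD(X) = √1.6504 = 1.28468.

1.285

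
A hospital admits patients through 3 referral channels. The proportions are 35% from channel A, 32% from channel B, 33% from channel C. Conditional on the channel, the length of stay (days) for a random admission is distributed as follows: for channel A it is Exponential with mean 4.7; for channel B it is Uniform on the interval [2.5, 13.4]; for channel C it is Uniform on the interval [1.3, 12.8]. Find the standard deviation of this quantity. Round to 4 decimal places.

4.0550

Per component, A: μ=4.7, E[X²]=44.18; B: μ=7.95, E[X²]=73.1033; C: μ=7.05, E[X²]=60.7233.
E[X] = 0.35·4.7 + 0.32·7.95 + 0.33·7.05 = 6.5155.
E[X²] = 0.35·44.18 + 0.32·73.1033 + 0.33·60.7233 = 58.8948.
Var(X) = E[X²] − (E[X])² = 58.8948 − 42.4517 = 16.443.
SD(X) = √16.443 = 4.055.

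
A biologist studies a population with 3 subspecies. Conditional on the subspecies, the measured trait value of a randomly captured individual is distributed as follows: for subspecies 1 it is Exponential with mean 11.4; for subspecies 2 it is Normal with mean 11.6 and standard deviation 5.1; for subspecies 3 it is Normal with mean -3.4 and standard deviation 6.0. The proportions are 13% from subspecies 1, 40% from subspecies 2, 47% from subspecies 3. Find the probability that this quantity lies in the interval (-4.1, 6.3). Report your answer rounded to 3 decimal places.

0.346

Conditional on each subspecies, P(-4.1 < X < 6.3): 1: 0.424566; 2: 0.148312; 3: 0.493463.
By total probability, P(-4.1 < X < 6.3) = 0.13·0.424566 + 0.4·0.148312 + 0.47·0.493463 = 0.346446.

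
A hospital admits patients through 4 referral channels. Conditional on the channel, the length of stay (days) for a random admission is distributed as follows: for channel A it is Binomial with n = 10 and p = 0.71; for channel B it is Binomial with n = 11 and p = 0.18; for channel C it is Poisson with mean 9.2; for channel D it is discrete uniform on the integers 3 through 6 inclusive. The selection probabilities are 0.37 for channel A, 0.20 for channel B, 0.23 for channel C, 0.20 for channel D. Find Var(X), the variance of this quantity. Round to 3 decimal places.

9.936

Per component, A: μ=7.1, E[X²]=52.469; B: μ=1.98, E[X²]=5.544; C: μ=9.2, E[X²]=93.84; D: μ=4.5, E[X²]=21.5.
E[X] = 0.37·7.1 + 0.2·1.98 + 0.23·9.2 + 0.2·4.5 = 6.039.
E[X²] = 0.37·52.469 + 0.2·5.544 + 0.23·93.84 + 0.2·21.5 = 46.4055.
Var(X) = E[X²] − (E[X])² = 46.4055 − 36.4695 = 9.93601.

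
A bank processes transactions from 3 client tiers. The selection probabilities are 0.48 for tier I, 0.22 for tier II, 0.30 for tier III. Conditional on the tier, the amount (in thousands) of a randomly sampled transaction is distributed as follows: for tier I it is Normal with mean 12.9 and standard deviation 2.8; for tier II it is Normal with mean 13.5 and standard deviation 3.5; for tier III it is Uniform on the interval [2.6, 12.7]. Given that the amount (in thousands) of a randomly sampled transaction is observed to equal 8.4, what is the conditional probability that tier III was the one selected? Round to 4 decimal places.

Likelihoods f(8.4 | ·): I: 0.0391634; II: 0.0394258; III: 0.0990099.
Posterior ∝ prior × likelihood. Numerator for III: 0.3·0.0990099 = 0.029703.
Normalizing constant: 0.48·0.0391634 + 0.22·0.0394258 + 0.3·0.0990099 = 0.0571751.
P(III | observation) = 0.029703 / 0.0571751 = 0.519509.

0.5195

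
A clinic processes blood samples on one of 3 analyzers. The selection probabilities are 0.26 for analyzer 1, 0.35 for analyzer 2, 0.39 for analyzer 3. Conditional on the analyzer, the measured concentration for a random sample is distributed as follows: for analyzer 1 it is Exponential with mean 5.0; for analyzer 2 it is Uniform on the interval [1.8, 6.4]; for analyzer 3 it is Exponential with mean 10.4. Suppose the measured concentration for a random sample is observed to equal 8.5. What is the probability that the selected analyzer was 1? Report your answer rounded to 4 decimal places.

0.3645

Likelihoods f(8.5 | ·): 1: 0.0365367; 2: 0; 3: 0.0424634.
Posterior ∝ prior × likelihood. Numerator for 1: 0.26·0.0365367 = 0.00949954.
Normalizing constant: 0.26·0.0365367 + 0.35·0 + 0.39·0.0424634 = 0.0260603.
P(1 | observation) = 0.00949954 / 0.0260603 = 0.364522.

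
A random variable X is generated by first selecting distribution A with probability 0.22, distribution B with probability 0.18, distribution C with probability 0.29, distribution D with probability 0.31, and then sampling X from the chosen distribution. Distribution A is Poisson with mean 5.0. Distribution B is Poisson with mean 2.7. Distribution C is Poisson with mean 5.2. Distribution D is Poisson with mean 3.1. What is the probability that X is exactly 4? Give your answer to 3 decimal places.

Conditional on each component, P(X = 4): A: 0.175467; B: 0.148816; C: 0.168063; D: 0.17335.
By total probability, P(X = 4) = 0.22·0.175467 + 0.18·0.148816 + 0.29·0.168063 + 0.31·0.17335 = 0.167866.

0.168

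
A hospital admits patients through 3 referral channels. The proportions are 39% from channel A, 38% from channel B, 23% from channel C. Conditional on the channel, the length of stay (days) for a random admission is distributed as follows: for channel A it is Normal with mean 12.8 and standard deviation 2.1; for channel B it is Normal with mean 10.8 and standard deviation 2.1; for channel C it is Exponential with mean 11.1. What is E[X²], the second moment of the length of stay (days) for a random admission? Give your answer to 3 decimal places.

168.293

For each component E[X²] = Var + (mean)², giving A: 168.25; B: 121.05; C: 246.42.
Overall E[X²] = 0.39·168.25 + 0.38·121.05 + 0.23·246.42 = 168.293.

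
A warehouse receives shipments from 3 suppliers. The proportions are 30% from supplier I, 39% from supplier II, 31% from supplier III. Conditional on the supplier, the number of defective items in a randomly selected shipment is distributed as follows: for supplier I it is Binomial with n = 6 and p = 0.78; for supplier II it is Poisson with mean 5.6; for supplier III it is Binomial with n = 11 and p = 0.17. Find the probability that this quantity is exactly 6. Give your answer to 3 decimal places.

Conditional on each supplier, P(X = 6): I: 0.2252; II: 0.158397; III: 0.00439264.
By total probability, P(X = 6) = 0.3·0.2252 + 0.39·0.158397 + 0.31·0.00439264 = 0.130696.

0.131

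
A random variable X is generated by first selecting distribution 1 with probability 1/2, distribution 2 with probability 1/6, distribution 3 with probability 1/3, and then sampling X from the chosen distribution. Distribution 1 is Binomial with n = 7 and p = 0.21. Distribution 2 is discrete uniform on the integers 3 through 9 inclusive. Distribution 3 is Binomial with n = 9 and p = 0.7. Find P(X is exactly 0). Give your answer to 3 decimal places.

Conditional on each component, P(X = 0): 1: 0.192039; 2: 0; 3: 1.9683e-05.
By total probability, P(X = 0) = 0.5·0.192039 + 0.166667·0 + 0.333333·1.9683e-05 = 0.0960261.

0.096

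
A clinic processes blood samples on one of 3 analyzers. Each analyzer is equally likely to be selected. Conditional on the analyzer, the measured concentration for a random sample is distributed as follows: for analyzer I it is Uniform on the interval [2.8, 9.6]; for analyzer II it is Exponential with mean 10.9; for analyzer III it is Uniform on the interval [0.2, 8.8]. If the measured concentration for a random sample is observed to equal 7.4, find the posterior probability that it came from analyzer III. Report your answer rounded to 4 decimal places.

Likelihoods f(7.4 | ·): I: 0.147059; II: 0.0465298; III: 0.116279.
Posterior ∝ prior × likelihood. Numerator for III: 0.333333·0.116279 = 0.0387597.
Normalizing constant: 0.333333·0.147059 + 0.333333·0.0465298 + 0.333333·0.116279 = 0.103289.
P(III | observation) = 0.0387597 / 0.103289 = 0.375254.

0.3753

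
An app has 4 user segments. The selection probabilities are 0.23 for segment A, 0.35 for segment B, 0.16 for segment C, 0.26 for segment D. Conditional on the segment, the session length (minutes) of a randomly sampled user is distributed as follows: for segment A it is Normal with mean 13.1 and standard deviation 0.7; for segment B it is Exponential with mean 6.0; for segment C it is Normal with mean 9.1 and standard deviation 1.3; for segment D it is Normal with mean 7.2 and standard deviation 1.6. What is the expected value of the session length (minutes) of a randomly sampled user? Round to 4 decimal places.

Component means — A: 13.1; B: 6; C: 9.1; D: 7.2.
E[X] = 0.23·13.1 + 0.35·6 + 0.16·9.1 + 0.26·7.2 = 8.441.

8.4410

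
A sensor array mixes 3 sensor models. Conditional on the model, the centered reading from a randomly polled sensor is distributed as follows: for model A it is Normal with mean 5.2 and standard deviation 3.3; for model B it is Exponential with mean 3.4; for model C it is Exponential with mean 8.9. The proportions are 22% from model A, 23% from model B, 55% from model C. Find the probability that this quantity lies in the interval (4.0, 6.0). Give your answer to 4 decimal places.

0.1545

Conditional on each model, P(4.0 < X < 6.0): A: 0.237709; B: 0.137128; C: 0.128401.
By total probability, P(4.0 < X < 6.0) = 0.22·0.237709 + 0.23·0.137128 + 0.55·0.128401 = 0.154456.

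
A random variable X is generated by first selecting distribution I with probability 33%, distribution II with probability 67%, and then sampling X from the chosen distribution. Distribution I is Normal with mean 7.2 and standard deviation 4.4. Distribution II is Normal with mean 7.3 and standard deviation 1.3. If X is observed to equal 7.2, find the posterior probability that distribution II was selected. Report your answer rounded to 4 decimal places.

Likelihoods f(7.2 | ·): I: 0.0906687; II: 0.305972.
Posterior ∝ prior × likelihood. Numerator for II: 0.67·0.305972 = 0.205001.
Normalizing constant: 0.33·0.0906687 + 0.67·0.305972 = 0.234922.
P(II | observation) = 0.205001 / 0.234922 = 0.872636.

0.8726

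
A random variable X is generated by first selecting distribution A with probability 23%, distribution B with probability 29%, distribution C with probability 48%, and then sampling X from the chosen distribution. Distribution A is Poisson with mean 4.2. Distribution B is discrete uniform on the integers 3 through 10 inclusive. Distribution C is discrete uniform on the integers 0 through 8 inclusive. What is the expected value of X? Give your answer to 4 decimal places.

Component means — A: 4.2; B: 6.5; C: 4.
E[X] = 0.23·4.2 + 0.29·6.5 + 0.48·4 = 4.771.

4.7710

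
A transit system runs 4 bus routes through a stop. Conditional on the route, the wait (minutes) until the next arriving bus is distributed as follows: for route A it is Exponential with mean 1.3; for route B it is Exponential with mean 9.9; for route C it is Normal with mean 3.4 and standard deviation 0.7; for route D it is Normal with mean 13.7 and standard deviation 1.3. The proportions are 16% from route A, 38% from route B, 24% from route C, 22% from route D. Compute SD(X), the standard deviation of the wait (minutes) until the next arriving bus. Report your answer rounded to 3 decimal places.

Per component, A: μ=1.3, E[X²]=3.38; B: μ=9.9, E[X²]=196.02; C: μ=3.4, E[X²]=12.05; D: μ=13.7, E[X²]=189.38.
E[X] = 0.16·1.3 + 0.38·9.9 + 0.24·3.4 + 0.22·13.7 = 7.8.
E[X²] = 0.16·3.38 + 0.38·196.02 + 0.24·12.05 + 0.22·189.38 = 119.584.
Var(X) = E[X²] − (E[X])² = 119.584 − 60.84 = 58.744.
SD(X) = √58.744 = 7.66446.

7.664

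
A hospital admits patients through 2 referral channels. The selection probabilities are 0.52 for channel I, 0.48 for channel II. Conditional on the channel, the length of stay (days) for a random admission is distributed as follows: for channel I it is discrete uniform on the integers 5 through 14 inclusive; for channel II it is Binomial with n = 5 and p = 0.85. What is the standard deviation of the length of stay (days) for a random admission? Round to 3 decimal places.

Per component, I: μ=9.5, E[X²]=98.5; II: μ=4.25, E[X²]=18.7.
E[X] = 0.52·9.5 + 0.48·4.25 = 6.98.
E[X²] = 0.52·98.5 + 0.48·18.7 = 60.196.
Var(X) = E[X²] − (E[X])² = 60.196 − 48.7204 = 11.4756.
SD(X) = √11.4756 = 3.38757.

3.388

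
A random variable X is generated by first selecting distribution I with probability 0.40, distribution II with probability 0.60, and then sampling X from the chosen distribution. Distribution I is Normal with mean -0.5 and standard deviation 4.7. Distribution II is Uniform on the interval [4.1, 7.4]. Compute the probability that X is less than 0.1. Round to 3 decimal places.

0.220

Conditional on each component, P(X < 0.1): I: 0.550791; II: 0.
By total probability, P(X < 0.1) = 0.4·0.550791 + 0.6·0 = 0.220316.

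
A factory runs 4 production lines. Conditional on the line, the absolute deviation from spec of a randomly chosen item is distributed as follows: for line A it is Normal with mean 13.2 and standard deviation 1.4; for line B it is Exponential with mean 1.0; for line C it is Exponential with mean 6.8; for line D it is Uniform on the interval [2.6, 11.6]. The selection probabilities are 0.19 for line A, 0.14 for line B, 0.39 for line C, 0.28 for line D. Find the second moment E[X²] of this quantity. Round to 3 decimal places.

85.830

For each component E[X²] = Var + (mean)², giving A: 176.2; B: 2; C: 92.48; D: 57.16.
Overall E[X²] = 0.19·176.2 + 0.14·2 + 0.39·92.48 + 0.28·57.16 = 85.83.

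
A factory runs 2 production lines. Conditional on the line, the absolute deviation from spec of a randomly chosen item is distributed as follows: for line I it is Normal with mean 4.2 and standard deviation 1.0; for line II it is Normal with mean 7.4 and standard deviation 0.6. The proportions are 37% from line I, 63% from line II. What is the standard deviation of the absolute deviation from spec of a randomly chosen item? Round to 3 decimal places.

Per component, I: μ=4.2, E[X²]=18.64; II: μ=7.4, E[X²]=55.12.
E[X] = 0.37·4.2 + 0.63·7.4 = 6.216.
E[X²] = 0.37·18.64 + 0.63·55.12 = 41.6224.
Var(X) = E[X²] − (E[X])² = 41.6224 − 38.6387 = 2.98374.
SD(X) = √2.98374 = 1.72735.

1.727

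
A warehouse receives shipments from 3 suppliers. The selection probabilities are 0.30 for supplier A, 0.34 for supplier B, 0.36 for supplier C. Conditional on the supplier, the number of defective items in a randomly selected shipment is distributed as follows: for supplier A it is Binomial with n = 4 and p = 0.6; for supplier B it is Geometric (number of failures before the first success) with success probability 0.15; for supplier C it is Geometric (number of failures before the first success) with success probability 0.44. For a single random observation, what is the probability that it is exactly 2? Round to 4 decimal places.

0.1902

Conditional on each supplier, P(X = 2): A: 0.3456; B: 0.108375; C: 0.137984.
By total probability, P(X = 2) = 0.3·0.3456 + 0.34·0.108375 + 0.36·0.137984 = 0.190202.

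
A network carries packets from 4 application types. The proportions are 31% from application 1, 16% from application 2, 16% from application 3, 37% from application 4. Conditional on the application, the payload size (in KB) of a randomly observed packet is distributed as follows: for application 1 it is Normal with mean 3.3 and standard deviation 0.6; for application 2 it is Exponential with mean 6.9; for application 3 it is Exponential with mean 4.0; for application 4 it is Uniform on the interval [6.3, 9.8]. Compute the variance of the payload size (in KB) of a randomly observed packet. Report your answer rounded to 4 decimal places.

15.1866

Per component, 1: μ=3.3, E[X²]=11.25; 2: μ=6.9, E[X²]=95.22; 3: μ=4, E[X²]=32; 4: μ=8.05, E[X²]=65.8233.
E[X] = 0.31·3.3 + 0.16·6.9 + 0.16·4 + 0.37·8.05 = 5.7455.
E[X²] = 0.31·11.25 + 0.16·95.22 + 0.16·32 + 0.37·65.8233 = 48.1973.
Var(X) = E[X²] − (E[X])² = 48.1973 − 33.0108 = 15.1866.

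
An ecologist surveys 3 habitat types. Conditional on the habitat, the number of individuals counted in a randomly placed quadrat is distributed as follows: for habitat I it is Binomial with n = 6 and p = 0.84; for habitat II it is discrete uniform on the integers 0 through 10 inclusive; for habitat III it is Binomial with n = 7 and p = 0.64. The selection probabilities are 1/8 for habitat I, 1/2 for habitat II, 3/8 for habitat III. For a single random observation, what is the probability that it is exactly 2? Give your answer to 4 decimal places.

0.0658

Conditional on each habitat, P(X = 2): I: 0.00693633; II: 0.0909091; III: 0.0520106.
By total probability, P(X = 2) = 0.125·0.00693633 + 0.5·0.0909091 + 0.375·0.0520106 = 0.0658256.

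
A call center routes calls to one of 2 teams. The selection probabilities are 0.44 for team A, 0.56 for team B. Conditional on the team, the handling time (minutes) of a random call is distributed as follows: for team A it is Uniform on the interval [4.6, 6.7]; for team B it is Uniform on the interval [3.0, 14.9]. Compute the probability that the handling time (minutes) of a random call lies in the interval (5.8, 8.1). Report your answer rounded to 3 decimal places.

0.297

Conditional on each team, P(5.8 < X < 8.1): A: 0.428571; B: 0.193277.
By total probability, P(5.8 < X < 8.1) = 0.44·0.428571 + 0.56·0.193277 = 0.296807.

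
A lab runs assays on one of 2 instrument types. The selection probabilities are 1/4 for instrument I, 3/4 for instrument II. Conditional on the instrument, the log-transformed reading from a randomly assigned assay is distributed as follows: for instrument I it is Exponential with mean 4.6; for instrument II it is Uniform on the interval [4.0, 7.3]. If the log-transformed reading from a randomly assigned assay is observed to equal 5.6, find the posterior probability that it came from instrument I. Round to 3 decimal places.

Likelihoods f(5.6 | ·): I: 0.0643481; II: 0.30303.
Posterior ∝ prior × likelihood. Numerator for I: 0.25·0.0643481 = 0.016087.
Normalizing constant: 0.25·0.0643481 + 0.75·0.30303 = 0.24336.
P(I | observation) = 0.016087 / 0.24336 = 0.0661039.

0.066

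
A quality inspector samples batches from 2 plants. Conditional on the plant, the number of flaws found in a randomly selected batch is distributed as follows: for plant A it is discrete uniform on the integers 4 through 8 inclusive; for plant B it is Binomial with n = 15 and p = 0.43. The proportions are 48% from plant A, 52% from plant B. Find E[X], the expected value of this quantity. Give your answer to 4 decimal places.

6.2340

Component means — A: 6; B: 6.45.
E[X] = 0.48·6 + 0.52·6.45 = 6.234.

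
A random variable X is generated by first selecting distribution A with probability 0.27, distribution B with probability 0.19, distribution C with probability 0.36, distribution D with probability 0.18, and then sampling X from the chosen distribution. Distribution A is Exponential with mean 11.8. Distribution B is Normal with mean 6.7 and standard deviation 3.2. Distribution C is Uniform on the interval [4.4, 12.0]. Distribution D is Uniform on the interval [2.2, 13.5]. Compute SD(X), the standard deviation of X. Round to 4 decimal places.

6.8372

Per component, A: μ=11.8, E[X²]=278.48; B: μ=6.7, E[X²]=55.13; C: μ=8.2, E[X²]=72.0533; D: μ=7.85, E[X²]=72.2633.
E[X] = 0.27·11.8 + 0.19·6.7 + 0.36·8.2 + 0.18·7.85 = 8.824.
E[X²] = 0.27·278.48 + 0.19·55.13 + 0.36·72.0533 + 0.18·72.2633 = 124.611.
Var(X) = E[X²] − (E[X])² = 124.611 − 77.863 = 46.7479.
SD(X) = √46.7479 = 6.83725.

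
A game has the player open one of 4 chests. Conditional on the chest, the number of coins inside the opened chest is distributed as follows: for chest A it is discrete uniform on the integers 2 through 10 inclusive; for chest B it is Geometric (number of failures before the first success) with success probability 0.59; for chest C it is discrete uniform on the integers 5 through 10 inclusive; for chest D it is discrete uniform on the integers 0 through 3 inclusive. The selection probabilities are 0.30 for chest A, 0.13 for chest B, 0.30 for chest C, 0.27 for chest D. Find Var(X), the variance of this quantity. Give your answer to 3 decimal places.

Per component, A: μ=6, E[X²]=42.6667; B: μ=0.694915, E[X²]=1.66073; C: μ=7.5, E[X²]=59.1667; D: μ=1.5, E[X²]=3.5.
E[X] = 0.3·6 + 0.13·0.694915 + 0.3·7.5 + 0.27·1.5 = 4.54534.
E[X²] = 0.3·42.6667 + 0.13·1.66073 + 0.3·59.1667 + 0.27·3.5 = 31.7109.
Var(X) = E[X²] − (E[X])² = 31.7109 − 20.6601 = 11.0508.

11.051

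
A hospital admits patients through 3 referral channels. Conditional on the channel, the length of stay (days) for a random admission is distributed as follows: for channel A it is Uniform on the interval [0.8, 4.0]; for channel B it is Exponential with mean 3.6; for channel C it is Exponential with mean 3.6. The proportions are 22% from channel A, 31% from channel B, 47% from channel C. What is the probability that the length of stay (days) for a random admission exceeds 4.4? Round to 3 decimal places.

Conditional on each channel, P(X > 4.4): A: 0; B: 0.294575; C: 0.294575.
By total probability, P(X > 4.4) = 0.22·0 + 0.31·0.294575 + 0.47·0.294575 = 0.229768.

0.230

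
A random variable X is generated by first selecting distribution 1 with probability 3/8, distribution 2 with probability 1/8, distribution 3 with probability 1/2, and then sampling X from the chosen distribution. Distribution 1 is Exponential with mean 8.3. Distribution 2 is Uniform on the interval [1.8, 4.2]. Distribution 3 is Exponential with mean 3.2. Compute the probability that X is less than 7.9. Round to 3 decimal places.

0.813

Conditional on each component, P(X < 7.9): 1: 0.613957; 2: 1; 3: 0.915309.
By total probability, P(X < 7.9) = 0.375·0.613957 + 0.125·1 + 0.5·0.915309 = 0.812889.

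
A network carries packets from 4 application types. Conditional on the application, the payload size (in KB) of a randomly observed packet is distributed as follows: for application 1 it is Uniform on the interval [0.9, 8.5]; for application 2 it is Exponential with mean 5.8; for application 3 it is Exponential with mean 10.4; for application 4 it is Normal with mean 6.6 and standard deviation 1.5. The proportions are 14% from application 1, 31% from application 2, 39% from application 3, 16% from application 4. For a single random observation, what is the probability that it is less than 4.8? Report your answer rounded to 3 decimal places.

Conditional on each application, P(X < 4.8): 1: 0.513158; 2: 0.562897; 3: 0.369687; 4: 0.11507.
By total probability, P(X < 4.8) = 0.14·0.513158 + 0.31·0.562897 + 0.39·0.369687 + 0.16·0.11507 = 0.408929.

0.409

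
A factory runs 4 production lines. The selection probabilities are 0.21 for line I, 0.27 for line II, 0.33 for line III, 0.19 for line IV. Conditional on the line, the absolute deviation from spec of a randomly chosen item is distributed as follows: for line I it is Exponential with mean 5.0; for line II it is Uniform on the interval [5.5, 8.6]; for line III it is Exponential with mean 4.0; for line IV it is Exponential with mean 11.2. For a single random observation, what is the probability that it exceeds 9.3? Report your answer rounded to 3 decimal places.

Conditional on each line, P(X > 9.3): I: 0.155673; II: 0; III: 0.0977834; IV: 0.435894.
By total probability, P(X > 9.3) = 0.21·0.155673 + 0.27·0 + 0.33·0.0977834 + 0.19·0.435894 = 0.14778.

0.148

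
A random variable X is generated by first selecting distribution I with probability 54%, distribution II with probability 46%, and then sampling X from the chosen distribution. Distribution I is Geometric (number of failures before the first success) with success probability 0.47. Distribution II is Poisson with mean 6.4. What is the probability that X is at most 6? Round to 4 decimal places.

Conditional on each component, P(X ≤ 6): I: 0.988253; II: 0.542329.
By total probability, P(X ≤ 6) = 0.54·0.988253 + 0.46·0.542329 = 0.783128.

0.7831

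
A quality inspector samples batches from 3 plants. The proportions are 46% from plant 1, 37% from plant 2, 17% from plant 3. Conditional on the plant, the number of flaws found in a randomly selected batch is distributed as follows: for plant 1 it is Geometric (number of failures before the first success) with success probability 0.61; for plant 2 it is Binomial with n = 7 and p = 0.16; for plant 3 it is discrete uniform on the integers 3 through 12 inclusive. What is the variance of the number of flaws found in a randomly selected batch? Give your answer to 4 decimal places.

Per component, 1: μ=0.639344, E[X²]=1.45687; 2: μ=1.12, E[X²]=2.1952; 3: μ=7.5, E[X²]=64.5.
E[X] = 0.46·0.639344 + 0.37·1.12 + 0.17·7.5 = 1.9835.
E[X²] = 0.46·1.45687 + 0.37·2.1952 + 0.17·64.5 = 12.4474.
Var(X) = E[X²] − (E[X])² = 12.4474 − 3.93427 = 8.51312.

8.5131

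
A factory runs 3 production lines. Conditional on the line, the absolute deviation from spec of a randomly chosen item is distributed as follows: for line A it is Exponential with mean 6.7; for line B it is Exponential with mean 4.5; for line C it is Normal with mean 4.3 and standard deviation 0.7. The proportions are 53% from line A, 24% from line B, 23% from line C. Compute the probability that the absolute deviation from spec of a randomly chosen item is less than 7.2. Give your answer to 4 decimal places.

0.7706

Conditional on each line, P(X < 7.2): A: 0.658575; B: 0.798103; C: 0.999983.
By total probability, P(X < 7.2) = 0.53·0.658575 + 0.24·0.798103 + 0.23·0.999983 = 0.770586.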